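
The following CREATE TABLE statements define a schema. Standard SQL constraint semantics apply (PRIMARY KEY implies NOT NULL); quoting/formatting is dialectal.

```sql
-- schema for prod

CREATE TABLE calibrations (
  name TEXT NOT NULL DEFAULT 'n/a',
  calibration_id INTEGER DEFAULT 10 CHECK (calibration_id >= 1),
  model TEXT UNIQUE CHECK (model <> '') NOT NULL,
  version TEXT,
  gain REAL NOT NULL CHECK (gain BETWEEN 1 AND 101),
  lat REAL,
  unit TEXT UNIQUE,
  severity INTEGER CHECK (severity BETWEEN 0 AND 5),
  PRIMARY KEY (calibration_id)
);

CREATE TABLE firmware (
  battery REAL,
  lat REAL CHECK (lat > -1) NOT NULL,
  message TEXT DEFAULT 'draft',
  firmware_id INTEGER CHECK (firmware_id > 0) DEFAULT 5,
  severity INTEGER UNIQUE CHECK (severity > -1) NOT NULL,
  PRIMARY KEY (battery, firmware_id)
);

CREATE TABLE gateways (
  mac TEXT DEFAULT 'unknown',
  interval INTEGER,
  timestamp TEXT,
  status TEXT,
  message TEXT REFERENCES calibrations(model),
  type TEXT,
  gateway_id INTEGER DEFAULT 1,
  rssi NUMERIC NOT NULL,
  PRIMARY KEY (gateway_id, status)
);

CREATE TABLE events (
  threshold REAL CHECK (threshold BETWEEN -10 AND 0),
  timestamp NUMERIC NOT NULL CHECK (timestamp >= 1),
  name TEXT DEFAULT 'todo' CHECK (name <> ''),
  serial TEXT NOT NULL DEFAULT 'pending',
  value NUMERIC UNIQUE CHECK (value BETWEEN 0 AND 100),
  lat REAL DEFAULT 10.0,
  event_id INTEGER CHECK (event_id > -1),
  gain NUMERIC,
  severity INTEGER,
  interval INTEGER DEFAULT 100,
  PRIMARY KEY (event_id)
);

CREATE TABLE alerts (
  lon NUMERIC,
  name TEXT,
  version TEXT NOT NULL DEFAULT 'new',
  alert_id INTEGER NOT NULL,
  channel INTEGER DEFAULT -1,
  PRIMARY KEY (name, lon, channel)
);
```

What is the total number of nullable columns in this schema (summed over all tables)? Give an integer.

17

calibrations: 4 nullable (version, lat, unit, severity — PK (calibration_id) and explicit NOT NULL columns excluded).
firmware: 1 nullable (message — PK (battery, firmware_id) and explicit NOT NULL columns excluded).
gateways: 5 nullable (mac, interval, timestamp, message, type — PK (gateway_id, status) and explicit NOT NULL columns excluded).
events: 7 nullable (threshold, name, value, lat, gain, severity, interval — PK (event_id) and explicit NOT NULL columns excluded).
alerts: 0 nullable (none — PK (name, lon, channel) and explicit NOT NULL columns excluded).
Total: 4 + 1 + 5 + 7 + 0 = 17.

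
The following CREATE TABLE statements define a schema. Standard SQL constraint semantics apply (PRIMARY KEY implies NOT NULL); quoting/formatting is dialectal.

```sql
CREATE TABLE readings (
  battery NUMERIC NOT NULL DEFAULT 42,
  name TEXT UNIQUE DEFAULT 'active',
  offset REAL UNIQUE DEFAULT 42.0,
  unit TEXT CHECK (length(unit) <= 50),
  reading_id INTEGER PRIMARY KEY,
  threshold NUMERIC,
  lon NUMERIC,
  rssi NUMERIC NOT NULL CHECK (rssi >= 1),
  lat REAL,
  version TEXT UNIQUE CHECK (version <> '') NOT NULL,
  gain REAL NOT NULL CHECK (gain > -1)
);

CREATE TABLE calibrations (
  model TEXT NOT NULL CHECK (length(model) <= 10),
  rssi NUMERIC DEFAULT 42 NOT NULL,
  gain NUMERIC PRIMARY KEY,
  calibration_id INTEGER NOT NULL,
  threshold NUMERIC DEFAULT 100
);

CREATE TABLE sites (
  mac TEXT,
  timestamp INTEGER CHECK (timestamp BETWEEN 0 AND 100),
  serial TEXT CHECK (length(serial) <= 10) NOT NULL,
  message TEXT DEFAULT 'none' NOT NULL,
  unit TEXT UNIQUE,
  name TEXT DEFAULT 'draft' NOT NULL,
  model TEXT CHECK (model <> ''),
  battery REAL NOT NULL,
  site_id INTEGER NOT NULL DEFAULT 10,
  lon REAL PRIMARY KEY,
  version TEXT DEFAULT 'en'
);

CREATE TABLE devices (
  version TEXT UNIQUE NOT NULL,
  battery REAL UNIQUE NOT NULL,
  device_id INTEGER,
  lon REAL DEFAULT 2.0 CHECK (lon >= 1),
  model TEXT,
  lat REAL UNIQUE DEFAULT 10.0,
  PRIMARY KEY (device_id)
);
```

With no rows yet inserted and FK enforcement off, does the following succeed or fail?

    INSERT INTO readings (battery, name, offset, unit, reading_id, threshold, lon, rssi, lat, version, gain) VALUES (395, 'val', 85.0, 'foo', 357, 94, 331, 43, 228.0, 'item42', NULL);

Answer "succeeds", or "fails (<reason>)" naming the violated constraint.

fails (NOT NULL on gain)

gain is explicitly set to NULL, but gain is declared NOT NULL.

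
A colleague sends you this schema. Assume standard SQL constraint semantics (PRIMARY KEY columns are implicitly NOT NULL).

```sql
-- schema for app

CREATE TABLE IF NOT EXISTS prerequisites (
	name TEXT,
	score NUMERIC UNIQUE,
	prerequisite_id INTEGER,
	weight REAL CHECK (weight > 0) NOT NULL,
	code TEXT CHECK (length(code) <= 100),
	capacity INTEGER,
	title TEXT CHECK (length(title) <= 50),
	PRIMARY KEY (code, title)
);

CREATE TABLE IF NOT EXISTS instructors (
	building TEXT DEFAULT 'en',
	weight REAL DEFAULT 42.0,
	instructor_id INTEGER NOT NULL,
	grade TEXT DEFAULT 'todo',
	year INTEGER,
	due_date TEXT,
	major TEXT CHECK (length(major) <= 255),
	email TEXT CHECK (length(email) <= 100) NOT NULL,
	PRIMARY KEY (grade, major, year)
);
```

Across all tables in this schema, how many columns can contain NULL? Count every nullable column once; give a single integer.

prerequisites: 4 nullable (name, score, prerequisite_id, capacity — PK (code, title) and explicit NOT NULL columns excluded).
instructors: 3 nullable (building, weight, due_date — PK (grade, major, year) and explicit NOT NULL columns excluded).
Total: 4 + 3 = 7.

7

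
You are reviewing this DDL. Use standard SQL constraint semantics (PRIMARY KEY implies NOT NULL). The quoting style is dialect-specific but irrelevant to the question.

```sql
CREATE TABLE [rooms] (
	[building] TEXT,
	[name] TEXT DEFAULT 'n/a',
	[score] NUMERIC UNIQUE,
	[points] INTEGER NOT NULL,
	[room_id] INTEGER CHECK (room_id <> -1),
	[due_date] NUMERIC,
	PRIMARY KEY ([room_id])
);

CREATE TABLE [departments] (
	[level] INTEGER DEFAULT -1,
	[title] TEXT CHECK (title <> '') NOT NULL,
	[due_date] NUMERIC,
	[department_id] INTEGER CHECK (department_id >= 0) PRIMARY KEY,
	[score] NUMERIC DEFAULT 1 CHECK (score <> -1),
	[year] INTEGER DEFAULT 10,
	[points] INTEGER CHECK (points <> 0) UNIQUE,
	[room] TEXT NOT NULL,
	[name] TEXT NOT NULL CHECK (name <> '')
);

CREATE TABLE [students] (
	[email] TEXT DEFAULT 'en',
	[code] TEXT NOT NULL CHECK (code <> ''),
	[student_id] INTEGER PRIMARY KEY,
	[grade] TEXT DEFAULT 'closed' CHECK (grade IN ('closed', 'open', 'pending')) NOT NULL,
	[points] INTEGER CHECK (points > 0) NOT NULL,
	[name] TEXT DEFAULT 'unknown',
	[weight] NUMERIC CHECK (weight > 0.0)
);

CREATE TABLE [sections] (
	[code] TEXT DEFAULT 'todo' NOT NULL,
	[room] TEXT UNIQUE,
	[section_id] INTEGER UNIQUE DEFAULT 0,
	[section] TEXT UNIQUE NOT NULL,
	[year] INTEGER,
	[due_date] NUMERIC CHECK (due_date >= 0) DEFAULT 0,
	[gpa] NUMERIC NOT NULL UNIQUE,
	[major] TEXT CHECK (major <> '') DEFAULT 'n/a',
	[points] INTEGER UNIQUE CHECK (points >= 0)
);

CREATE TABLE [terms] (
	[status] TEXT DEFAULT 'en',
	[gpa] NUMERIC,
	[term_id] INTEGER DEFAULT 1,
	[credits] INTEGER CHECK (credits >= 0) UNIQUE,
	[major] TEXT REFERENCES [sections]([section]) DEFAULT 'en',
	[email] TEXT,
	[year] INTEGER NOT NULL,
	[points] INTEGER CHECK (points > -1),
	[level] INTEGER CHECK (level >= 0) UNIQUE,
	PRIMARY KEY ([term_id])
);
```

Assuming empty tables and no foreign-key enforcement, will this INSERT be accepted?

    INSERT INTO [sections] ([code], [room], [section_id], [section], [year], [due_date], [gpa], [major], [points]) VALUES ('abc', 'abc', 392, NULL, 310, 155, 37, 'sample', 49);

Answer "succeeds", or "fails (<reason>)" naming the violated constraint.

fails (NOT NULL on section)

section is explicitly set to NULL, but section is declared NOT NULL.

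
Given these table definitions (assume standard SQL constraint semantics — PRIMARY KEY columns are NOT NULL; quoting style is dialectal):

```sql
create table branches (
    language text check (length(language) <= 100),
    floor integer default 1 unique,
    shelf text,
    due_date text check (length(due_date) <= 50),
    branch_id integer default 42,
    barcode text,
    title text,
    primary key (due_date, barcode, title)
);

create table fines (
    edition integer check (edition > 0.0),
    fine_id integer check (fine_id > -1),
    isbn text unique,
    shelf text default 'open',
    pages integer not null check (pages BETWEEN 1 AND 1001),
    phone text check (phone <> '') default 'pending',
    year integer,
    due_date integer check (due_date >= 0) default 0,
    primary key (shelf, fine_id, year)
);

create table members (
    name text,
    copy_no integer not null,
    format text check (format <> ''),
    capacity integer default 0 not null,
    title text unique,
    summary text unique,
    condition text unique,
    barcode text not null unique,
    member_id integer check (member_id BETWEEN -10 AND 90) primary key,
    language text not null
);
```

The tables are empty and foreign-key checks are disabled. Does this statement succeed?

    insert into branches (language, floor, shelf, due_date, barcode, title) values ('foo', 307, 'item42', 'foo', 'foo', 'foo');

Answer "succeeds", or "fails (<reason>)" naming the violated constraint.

NOT NULL columns: barcode is supplied; due_date is supplied; title is supplied.
CHECK constraints: 'foo' satisfies (length(language) <= 100); 'foo' satisfies (length(due_date) <= 50).
No constraint is violated.

succeeds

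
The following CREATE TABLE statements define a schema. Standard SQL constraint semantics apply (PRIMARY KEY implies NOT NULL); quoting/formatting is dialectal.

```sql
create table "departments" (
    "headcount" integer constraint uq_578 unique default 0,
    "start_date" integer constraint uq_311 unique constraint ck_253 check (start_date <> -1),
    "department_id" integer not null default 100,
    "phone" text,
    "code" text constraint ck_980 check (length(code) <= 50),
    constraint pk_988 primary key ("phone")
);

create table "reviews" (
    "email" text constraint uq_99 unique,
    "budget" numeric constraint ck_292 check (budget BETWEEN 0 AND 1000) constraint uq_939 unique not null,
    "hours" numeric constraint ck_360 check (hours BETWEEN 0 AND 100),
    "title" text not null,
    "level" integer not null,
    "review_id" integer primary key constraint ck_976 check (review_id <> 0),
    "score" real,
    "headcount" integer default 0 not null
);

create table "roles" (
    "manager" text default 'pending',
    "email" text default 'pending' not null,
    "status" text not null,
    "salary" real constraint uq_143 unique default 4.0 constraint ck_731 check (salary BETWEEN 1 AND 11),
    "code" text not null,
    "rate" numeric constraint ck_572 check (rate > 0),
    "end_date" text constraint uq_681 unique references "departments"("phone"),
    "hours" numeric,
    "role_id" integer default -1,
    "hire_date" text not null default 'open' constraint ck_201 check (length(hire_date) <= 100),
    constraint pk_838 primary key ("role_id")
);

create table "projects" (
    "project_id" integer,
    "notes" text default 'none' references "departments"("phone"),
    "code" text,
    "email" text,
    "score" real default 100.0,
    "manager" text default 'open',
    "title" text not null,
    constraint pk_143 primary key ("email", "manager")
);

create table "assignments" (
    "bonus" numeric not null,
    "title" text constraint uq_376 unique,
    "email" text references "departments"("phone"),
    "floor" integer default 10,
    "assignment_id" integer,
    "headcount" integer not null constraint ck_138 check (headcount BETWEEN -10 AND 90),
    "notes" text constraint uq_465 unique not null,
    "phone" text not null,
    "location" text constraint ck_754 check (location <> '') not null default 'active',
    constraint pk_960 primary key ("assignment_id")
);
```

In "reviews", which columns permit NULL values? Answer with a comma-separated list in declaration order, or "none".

email, hours, score

- email: UNIQUE does not imply NOT NULL → nullable.
- budget: declared NOT NULL → not nullable.
- hours: CHECK does not forbid NULL (a CHECK constraint passes when its expression is NULL) → nullable.
- title: declared NOT NULL → not nullable.
- level: declared NOT NULL → not nullable.
- review_id: part of the PRIMARY KEY, which implies NOT NULL → not nullable.
- score: no NOT NULL constraint applies → nullable.
- headcount: declared NOT NULL → not nullable.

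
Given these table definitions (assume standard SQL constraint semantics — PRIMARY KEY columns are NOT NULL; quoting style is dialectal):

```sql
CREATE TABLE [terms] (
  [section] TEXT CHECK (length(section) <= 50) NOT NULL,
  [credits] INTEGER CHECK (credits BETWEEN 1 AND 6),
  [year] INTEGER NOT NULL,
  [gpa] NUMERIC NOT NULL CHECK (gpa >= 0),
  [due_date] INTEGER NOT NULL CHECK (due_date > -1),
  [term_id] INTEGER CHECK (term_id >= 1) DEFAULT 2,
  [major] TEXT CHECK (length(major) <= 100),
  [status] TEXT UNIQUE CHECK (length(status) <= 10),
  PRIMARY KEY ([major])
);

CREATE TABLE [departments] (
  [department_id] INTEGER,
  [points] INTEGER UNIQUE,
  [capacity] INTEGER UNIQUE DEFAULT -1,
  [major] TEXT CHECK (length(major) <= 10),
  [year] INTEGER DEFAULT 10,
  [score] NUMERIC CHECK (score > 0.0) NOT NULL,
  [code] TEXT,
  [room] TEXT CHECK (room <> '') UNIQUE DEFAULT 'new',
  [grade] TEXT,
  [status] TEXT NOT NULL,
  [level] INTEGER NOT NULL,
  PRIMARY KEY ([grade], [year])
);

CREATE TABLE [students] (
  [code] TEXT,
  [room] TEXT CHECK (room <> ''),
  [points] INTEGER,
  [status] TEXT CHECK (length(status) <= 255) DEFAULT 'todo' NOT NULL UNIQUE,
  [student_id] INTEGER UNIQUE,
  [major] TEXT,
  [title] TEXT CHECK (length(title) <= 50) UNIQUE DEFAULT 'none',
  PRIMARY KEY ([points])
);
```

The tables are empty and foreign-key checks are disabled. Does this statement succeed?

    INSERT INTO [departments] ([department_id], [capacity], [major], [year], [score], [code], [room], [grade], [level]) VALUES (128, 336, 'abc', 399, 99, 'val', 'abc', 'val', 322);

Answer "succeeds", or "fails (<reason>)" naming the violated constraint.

status is omitted from the column list and has no DEFAULT, so it would receive NULL.
But status is declared NOT NULL.

fails (NOT NULL on status)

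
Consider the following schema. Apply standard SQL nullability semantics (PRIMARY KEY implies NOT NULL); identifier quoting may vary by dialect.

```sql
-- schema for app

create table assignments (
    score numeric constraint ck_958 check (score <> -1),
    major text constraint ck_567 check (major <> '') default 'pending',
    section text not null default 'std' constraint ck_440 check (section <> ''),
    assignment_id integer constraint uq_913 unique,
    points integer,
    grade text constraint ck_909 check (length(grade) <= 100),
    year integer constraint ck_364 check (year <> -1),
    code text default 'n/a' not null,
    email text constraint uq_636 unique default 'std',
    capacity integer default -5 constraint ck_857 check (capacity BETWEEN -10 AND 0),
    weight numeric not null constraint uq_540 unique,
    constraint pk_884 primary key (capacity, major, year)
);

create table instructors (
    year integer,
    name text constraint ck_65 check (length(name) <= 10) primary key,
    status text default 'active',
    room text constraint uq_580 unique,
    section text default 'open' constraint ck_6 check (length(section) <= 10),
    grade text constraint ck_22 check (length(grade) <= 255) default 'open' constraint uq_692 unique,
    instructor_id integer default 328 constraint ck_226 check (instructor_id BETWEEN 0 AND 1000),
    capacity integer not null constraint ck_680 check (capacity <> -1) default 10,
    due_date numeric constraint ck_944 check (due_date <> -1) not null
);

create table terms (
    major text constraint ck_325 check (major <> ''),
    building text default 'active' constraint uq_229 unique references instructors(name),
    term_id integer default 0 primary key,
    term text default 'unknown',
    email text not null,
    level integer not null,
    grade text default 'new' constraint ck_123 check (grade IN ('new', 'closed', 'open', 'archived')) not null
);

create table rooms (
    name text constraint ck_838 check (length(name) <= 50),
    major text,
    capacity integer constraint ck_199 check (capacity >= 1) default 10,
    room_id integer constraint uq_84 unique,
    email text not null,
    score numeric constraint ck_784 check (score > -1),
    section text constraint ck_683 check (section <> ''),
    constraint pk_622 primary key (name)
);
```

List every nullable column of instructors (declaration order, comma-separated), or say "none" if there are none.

year, status, room, section, grade, instructor_id

- year: no NOT NULL constraint applies → nullable.
- name: part of the PRIMARY KEY, which implies NOT NULL → not nullable.
- status: DEFAULT only fills an omitted column; an explicit NULL is still allowed → nullable.
- room: UNIQUE does not imply NOT NULL → nullable.
- section: CHECK does not forbid NULL (a CHECK constraint passes when its expression is NULL) → nullable.
- grade: CHECK does not forbid NULL (a CHECK constraint passes when its expression is NULL) → nullable.
- instructor_id: CHECK does not forbid NULL (a CHECK constraint passes when its expression is NULL) → nullable.
- capacity: declared NOT NULL → not nullable.
- due_date: declared NOT NULL → not nullable.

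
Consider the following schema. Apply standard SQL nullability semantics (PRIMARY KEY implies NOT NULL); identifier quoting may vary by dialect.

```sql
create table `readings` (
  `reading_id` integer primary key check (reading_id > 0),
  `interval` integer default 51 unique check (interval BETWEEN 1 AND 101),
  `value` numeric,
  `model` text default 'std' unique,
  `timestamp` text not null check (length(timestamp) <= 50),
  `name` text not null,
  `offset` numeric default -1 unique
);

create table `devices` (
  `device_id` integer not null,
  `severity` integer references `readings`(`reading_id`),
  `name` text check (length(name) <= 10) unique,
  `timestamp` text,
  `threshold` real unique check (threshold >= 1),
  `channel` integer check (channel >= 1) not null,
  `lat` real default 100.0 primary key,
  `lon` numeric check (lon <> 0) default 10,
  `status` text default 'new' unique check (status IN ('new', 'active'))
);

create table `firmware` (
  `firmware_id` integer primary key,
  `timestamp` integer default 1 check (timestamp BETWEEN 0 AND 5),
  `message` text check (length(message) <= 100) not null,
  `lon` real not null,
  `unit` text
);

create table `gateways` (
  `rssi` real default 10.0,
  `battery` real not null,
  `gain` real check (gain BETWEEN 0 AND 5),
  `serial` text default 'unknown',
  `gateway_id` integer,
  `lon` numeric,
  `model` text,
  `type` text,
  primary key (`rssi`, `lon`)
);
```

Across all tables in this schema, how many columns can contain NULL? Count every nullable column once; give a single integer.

readings: 4 nullable (interval, value, model, offset — PK (reading_id) and explicit NOT NULL columns excluded).
devices: 6 nullable (severity, name, timestamp, threshold, lon, status — PK (lat) and explicit NOT NULL columns excluded).
firmware: 2 nullable (timestamp, unit — PK (firmware_id) and explicit NOT NULL columns excluded).
gateways: 5 nullable (gain, serial, gateway_id, model, type — PK (rssi, lon) and explicit NOT NULL columns excluded).
Total: 4 + 6 + 2 + 5 = 17.

17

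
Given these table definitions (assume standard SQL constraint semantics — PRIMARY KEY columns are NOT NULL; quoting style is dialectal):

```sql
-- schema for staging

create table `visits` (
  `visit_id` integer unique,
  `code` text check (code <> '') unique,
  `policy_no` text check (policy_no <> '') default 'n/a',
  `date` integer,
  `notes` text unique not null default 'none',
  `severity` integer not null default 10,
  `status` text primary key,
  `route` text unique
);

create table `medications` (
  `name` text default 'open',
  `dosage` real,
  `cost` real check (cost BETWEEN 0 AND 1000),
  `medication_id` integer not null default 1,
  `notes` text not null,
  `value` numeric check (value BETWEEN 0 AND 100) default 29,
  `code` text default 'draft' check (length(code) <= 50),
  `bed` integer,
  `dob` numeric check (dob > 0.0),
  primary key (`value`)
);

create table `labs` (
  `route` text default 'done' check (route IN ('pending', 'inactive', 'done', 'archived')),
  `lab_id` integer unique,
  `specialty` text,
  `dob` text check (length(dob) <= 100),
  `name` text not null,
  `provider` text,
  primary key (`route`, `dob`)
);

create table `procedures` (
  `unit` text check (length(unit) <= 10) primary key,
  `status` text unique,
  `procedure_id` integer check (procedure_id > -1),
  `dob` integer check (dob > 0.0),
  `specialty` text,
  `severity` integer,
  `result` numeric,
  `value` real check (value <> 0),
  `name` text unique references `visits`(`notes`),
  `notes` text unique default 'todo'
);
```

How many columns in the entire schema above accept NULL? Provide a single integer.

visits: 5 nullable (visit_id, code, policy_no, date, route — PK (status) and explicit NOT NULL columns excluded).
medications: 6 nullable (name, dosage, cost, code, bed, dob — PK (value) and explicit NOT NULL columns excluded).
labs: 3 nullable (lab_id, specialty, provider — PK (route, dob) and explicit NOT NULL columns excluded).
procedures: 9 nullable (status, procedure_id, dob, specialty, severity, result, value, name, notes — PK (unit) and explicit NOT NULL columns excluded).
Total: 5 + 6 + 3 + 9 = 23.

23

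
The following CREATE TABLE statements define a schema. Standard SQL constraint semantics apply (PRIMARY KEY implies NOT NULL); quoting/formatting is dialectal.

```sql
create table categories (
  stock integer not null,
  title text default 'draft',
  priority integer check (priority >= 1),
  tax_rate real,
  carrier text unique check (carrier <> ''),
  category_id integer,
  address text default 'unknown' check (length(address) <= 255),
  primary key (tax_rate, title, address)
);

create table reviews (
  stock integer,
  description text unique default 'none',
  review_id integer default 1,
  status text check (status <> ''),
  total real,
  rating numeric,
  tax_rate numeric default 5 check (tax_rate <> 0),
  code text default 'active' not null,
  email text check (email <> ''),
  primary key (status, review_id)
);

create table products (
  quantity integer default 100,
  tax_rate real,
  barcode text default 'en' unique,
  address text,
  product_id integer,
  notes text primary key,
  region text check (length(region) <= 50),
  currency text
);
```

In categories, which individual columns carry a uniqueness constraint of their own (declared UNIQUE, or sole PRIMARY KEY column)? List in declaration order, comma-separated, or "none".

carrier

- stock: no UNIQUE or single-column PK constraint.
- title: part of a composite PRIMARY KEY — only the tuple is unique, not this column on its own.
- priority: no UNIQUE or single-column PK constraint.
- tax_rate: part of a composite PRIMARY KEY — only the tuple is unique, not this column on its own.
- carrier: declared UNIQUE → unique.
- category_id: no UNIQUE or single-column PK constraint.
- address: part of a composite PRIMARY KEY — only the tuple is unique, not this column on its own.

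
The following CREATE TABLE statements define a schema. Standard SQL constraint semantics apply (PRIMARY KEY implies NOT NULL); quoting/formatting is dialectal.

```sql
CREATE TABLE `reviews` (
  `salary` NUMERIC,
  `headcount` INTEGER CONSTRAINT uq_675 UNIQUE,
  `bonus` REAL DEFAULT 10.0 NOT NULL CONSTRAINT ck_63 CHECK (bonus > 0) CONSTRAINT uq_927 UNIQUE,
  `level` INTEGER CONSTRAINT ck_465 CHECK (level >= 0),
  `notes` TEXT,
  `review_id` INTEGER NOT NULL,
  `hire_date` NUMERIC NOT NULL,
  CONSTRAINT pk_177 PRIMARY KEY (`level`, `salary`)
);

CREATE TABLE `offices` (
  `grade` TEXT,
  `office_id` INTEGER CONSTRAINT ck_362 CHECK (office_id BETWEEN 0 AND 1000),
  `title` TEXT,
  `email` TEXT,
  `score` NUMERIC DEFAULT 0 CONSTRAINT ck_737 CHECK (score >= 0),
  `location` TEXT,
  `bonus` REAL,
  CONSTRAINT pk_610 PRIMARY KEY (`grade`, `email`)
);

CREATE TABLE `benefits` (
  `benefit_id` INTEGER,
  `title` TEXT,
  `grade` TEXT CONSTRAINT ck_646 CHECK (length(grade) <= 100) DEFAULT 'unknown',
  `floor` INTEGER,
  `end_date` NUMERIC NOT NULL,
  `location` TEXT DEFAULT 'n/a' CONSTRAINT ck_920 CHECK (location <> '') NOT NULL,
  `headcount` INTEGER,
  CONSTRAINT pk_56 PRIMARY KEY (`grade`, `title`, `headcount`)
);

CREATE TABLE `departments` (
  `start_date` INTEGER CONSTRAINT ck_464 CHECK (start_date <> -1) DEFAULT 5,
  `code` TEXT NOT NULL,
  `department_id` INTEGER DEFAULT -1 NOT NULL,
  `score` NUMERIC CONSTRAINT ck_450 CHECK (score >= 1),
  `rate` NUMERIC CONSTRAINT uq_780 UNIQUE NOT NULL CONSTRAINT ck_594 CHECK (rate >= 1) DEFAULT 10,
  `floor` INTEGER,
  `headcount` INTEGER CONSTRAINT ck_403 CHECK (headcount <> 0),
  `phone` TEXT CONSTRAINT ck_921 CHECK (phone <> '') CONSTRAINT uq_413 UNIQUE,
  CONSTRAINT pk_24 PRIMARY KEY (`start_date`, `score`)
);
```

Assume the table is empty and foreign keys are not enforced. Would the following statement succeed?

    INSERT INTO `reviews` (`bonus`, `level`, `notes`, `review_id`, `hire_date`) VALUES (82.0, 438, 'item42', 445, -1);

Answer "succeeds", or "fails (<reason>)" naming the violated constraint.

salary is omitted from the column list and has no DEFAULT, so it would receive NULL.
But salary is part of the PRIMARY KEY (implied NOT NULL).

fails (NOT NULL on salary)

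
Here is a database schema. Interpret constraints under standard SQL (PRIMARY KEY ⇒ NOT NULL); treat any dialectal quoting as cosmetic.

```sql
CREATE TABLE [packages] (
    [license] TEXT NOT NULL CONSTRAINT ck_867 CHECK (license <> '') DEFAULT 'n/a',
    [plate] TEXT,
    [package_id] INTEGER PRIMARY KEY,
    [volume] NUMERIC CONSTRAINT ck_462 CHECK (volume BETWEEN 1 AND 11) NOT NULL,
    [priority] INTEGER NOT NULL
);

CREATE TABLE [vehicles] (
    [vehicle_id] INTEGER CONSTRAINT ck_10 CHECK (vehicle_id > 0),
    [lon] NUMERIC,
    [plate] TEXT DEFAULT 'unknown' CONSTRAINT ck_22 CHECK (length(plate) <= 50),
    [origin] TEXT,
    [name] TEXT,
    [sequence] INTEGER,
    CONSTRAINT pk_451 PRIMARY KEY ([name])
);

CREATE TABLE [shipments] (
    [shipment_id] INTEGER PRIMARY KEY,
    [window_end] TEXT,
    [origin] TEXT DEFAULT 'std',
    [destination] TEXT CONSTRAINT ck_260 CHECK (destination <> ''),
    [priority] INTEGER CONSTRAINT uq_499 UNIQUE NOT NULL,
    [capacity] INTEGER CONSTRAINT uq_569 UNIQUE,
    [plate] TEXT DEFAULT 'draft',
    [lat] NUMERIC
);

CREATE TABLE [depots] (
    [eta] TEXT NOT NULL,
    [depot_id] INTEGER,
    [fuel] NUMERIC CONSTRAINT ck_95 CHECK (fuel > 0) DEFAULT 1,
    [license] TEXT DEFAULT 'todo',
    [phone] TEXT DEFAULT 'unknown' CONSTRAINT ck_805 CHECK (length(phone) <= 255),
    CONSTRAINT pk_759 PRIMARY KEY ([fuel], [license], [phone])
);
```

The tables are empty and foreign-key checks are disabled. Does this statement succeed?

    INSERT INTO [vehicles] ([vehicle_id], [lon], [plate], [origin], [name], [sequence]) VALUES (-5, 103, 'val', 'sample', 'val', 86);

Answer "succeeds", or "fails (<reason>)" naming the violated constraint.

fails (CHECK on vehicle_id)

The value -5 for vehicle_id violates CHECK (vehicle_id > 0).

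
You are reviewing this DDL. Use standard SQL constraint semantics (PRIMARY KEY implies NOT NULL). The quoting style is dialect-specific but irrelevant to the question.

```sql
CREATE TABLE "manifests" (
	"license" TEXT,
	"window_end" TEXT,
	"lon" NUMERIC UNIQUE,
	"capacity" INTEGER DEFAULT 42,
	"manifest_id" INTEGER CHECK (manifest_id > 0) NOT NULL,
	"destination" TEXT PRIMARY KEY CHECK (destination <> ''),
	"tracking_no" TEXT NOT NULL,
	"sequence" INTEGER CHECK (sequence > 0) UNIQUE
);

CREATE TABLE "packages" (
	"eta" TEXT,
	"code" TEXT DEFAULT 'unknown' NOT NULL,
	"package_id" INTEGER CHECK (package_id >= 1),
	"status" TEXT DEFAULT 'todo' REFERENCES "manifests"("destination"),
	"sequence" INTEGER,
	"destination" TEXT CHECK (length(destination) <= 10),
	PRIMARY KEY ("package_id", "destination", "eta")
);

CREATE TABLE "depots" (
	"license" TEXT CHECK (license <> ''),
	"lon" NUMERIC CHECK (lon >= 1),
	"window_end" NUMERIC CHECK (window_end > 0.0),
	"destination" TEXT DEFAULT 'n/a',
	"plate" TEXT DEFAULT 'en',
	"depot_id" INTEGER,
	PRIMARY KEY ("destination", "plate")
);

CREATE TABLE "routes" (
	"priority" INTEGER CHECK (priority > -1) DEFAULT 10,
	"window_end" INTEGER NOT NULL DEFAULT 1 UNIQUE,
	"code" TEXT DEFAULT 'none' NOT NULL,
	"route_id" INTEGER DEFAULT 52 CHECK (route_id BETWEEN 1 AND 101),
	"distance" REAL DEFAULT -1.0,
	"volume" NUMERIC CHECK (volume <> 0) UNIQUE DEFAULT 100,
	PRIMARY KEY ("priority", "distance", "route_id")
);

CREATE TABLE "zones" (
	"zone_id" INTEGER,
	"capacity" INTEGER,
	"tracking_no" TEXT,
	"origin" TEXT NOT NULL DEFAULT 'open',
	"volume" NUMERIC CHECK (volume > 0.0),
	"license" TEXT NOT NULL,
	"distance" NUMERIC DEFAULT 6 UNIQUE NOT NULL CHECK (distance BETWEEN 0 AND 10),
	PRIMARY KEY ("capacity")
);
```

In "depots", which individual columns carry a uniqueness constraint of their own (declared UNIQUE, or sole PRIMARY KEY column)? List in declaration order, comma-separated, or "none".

- license: no UNIQUE or single-column PK constraint.
- lon: no UNIQUE or single-column PK constraint.
- window_end: no UNIQUE or single-column PK constraint.
- destination: part of a composite PRIMARY KEY — only the tuple is unique, not this column on its own.
- plate: part of a composite PRIMARY KEY — only the tuple is unique, not this column on its own.
- depot_id: no UNIQUE or single-column PK constraint.

none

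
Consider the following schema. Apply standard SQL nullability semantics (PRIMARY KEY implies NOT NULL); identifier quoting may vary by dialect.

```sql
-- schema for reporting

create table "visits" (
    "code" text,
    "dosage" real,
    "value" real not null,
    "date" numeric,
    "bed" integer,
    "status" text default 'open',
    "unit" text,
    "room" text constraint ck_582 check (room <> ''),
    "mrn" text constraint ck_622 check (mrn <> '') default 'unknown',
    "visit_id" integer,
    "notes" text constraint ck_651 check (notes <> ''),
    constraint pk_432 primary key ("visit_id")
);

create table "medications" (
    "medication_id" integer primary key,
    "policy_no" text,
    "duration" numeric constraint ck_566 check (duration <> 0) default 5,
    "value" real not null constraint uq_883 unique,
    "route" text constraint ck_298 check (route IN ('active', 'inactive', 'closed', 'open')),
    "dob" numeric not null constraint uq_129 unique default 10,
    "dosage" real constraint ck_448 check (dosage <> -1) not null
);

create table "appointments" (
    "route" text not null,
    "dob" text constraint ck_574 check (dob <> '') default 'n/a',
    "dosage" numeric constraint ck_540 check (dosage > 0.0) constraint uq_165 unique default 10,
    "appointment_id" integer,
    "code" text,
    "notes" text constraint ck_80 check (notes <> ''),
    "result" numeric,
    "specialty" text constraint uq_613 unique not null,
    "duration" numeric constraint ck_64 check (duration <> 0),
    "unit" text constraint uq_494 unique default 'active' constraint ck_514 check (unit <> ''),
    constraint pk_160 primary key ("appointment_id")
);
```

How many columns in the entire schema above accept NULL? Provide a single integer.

visits: 9 nullable (code, dosage, date, bed, status, unit, room, mrn, notes — PK (visit_id) and explicit NOT NULL columns excluded).
medications: 3 nullable (policy_no, duration, route — PK (medication_id) and explicit NOT NULL columns excluded).
appointments: 7 nullable (dob, dosage, code, notes, result, duration, unit — PK (appointment_id) and explicit NOT NULL columns excluded).
Total: 9 + 3 + 7 = 19.

19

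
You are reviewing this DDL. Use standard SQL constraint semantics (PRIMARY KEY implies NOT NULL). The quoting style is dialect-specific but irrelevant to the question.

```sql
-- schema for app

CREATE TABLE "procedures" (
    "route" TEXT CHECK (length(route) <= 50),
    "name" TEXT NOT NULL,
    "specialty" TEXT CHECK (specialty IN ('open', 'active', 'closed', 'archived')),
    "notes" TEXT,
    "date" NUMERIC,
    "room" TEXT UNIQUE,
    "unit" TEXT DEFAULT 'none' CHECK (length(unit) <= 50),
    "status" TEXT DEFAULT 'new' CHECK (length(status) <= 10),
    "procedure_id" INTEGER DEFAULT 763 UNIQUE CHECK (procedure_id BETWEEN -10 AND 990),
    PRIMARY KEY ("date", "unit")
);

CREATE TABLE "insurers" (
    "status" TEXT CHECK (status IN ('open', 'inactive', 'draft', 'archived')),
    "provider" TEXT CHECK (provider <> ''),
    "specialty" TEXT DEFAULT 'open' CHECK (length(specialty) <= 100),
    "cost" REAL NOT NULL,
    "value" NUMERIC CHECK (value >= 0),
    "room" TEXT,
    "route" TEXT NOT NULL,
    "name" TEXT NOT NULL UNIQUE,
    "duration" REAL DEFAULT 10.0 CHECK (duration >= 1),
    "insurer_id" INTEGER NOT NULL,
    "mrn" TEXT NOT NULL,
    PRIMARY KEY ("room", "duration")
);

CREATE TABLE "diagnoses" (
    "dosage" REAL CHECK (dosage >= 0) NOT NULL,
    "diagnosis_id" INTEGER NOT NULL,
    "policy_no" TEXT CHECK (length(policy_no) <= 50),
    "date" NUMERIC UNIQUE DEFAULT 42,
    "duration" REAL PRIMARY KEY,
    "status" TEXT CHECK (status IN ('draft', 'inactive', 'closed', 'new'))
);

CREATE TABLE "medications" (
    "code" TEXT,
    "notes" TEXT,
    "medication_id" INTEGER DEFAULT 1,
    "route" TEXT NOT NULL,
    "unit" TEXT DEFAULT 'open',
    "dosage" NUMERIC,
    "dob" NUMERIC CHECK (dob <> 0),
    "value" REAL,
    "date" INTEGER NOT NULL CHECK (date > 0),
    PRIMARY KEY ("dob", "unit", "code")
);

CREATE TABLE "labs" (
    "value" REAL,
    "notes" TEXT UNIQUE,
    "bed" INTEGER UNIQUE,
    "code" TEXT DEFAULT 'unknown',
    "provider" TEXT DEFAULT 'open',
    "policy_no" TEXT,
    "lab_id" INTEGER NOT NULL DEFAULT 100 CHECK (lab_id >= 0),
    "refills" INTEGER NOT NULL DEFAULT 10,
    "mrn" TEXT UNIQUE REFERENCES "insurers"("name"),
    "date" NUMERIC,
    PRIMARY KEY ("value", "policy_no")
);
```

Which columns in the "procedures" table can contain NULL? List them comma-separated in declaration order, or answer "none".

- route: CHECK does not forbid NULL (a CHECK constraint passes when its expression is NULL) → nullable.
- name: declared NOT NULL → not nullable.
- specialty: CHECK does not forbid NULL (a CHECK constraint passes when its expression is NULL) → nullable.
- notes: no NOT NULL constraint applies → nullable.
- date: part of the PRIMARY KEY, which implies NOT NULL → not nullable.
- room: UNIQUE does not imply NOT NULL → nullable.
- unit: part of the PRIMARY KEY, which implies NOT NULL → not nullable.
- status: CHECK does not forbid NULL (a CHECK constraint passes when its expression is NULL) → nullable.
- procedure_id: CHECK does not forbid NULL (a CHECK constraint passes when its expression is NULL) → nullable.

route, specialty, notes, room, status, procedure_id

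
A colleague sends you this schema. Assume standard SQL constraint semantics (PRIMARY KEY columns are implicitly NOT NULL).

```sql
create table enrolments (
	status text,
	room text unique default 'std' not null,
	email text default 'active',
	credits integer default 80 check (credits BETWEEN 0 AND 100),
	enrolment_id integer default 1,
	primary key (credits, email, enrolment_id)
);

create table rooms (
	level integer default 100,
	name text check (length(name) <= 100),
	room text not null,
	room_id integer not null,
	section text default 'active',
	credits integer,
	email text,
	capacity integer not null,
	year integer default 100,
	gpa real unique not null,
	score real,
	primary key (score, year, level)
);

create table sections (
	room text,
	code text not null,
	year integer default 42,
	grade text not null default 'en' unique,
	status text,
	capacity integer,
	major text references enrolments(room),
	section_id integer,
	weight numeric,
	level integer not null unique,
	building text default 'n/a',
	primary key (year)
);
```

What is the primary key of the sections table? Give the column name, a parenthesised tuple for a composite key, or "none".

year is declared PRIMARY KEY as a table-level PRIMARY KEY clause.

year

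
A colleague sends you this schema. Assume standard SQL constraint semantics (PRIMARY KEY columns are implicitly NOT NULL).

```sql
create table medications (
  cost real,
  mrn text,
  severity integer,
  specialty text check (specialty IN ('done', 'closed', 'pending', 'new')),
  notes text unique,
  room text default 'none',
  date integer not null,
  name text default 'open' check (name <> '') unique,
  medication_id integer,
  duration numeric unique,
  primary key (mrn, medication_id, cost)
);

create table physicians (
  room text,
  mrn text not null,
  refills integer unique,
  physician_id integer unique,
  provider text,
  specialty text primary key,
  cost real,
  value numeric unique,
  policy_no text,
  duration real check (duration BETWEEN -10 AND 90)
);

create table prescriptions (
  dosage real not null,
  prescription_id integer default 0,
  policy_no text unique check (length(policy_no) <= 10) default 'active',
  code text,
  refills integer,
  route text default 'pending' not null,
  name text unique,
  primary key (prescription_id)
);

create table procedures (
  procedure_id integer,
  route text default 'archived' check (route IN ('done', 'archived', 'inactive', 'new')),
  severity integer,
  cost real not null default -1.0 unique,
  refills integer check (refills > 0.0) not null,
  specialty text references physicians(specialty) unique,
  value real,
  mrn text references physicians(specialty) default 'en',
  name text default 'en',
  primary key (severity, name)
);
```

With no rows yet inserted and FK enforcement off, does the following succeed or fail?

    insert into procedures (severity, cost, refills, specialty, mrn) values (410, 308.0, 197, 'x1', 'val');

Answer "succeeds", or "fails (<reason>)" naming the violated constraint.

NOT NULL columns: cost is supplied; name defaults to 'en'; refills is supplied; severity is supplied.
CHECK constraints: 197 satisfies (refills > 0.0).
No constraint is violated.

succeeds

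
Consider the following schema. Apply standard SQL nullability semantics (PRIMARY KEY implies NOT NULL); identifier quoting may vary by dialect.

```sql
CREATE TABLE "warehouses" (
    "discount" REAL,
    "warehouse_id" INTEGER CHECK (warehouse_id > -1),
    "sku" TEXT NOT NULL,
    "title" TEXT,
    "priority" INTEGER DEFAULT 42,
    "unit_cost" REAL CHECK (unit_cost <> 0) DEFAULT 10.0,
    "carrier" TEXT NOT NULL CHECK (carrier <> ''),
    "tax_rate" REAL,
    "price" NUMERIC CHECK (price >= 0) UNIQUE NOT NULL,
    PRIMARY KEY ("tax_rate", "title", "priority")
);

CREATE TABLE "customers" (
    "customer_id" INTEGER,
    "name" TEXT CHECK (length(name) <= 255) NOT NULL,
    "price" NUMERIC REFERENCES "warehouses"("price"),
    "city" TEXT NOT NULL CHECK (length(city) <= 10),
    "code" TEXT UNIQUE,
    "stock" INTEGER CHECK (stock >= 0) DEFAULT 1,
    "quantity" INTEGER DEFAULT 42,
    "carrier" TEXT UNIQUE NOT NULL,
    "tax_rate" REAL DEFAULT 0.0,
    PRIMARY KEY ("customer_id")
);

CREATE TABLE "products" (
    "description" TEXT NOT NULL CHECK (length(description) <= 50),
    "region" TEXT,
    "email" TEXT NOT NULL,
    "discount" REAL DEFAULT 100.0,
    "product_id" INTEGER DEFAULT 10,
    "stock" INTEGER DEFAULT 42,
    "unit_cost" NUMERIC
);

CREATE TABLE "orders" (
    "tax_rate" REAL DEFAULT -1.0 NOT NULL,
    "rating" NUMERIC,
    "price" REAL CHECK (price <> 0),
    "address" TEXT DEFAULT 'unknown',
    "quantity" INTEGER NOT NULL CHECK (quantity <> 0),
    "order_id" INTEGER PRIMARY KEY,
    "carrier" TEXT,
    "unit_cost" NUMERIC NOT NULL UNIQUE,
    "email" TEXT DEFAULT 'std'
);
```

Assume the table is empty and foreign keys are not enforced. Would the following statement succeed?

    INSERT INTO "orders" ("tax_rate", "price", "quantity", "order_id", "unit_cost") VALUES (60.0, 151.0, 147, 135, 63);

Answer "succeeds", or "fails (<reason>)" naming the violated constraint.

NOT NULL columns: order_id is supplied; quantity is supplied; tax_rate is supplied; unit_cost is supplied.
CHECK constraints: 151.0 satisfies (price <> 0); 147 satisfies (quantity <> 0).
No constraint is violated.

succeeds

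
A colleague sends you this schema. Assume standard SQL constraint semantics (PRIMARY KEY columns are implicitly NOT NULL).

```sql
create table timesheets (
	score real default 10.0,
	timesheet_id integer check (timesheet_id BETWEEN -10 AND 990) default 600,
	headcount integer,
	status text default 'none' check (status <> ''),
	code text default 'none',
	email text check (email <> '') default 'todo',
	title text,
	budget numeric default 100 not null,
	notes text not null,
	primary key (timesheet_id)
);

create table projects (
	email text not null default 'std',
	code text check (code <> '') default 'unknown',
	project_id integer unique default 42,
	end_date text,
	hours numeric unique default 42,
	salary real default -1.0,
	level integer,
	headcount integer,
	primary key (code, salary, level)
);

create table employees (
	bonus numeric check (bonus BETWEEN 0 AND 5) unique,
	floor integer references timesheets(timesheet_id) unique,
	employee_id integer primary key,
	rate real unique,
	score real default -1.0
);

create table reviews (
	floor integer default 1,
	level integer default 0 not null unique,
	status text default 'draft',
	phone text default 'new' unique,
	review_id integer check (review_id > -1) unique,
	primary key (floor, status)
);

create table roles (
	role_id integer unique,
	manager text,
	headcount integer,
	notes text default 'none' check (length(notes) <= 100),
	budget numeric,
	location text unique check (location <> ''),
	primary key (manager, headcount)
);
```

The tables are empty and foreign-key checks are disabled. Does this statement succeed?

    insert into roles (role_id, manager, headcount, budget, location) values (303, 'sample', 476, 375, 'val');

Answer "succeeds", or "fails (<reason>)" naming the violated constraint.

NOT NULL columns: headcount is supplied; manager is supplied.
CHECK constraints: 'val' satisfies (location <> '').
No constraint is violated.

succeeds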